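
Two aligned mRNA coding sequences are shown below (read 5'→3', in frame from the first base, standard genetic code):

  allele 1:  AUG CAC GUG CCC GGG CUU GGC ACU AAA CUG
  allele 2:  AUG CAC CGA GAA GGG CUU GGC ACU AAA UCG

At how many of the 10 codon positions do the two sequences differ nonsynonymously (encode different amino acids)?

Codon 1: AUG Met / AUG Met — identical.
Codon 2: CAC His / CAC His — identical.
Codon 3: GUG Val / CGA Arg — nonsynonymous.
Codon 4: CCC Pro / GAA Glu — nonsynonymous.
Codon 5: GGG Gly / GGG Gly — identical.
Codon 6: CUU Leu / CUU Leu — identical.
Codon 7: GGC Gly / GGC Gly — identical.
Codon 8: ACU Thr / ACU Thr — identical.
Codon 9: AAA Lys / AAA Lys — identical.
Codon 10: CUG Leu / UCG Ser — nonsynonymous.
Nonsynonymous differences: 3.

3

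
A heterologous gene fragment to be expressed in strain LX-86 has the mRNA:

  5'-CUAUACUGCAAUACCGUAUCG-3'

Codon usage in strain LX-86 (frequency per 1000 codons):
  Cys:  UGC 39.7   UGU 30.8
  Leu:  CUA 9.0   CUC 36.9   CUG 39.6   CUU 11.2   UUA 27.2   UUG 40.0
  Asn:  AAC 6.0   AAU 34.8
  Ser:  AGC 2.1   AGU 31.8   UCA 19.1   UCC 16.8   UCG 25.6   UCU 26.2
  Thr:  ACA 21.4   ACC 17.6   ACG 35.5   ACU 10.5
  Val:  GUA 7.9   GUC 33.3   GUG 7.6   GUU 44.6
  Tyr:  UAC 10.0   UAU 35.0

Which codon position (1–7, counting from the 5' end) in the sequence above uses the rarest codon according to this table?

Codon 1 CUA (Leu): 9.0 per 1000.
Codon 2 UAC (Tyr): 10.0 per 1000.
Codon 3 UGC (Cys): 39.7 per 1000.
Codon 4 AAU (Asn): 34.8 per 1000.
Codon 5 ACC (Thr): 17.6 per 1000.
Codon 6 GUA (Val): 7.9 per 1000.
Codon 7 UCG (Ser): 25.6 per 1000.
Lowest frequency is 7.9 at codon 6.

6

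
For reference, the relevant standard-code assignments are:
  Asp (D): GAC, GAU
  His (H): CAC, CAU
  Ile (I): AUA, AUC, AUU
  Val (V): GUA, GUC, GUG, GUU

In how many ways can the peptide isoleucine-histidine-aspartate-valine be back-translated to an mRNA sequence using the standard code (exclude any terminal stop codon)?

48

Ile: 3 codons.
His: 2 codons.
Asp: 2 codons.
Val: 4 codons.
3 × 2 × 2 × 4 = 48.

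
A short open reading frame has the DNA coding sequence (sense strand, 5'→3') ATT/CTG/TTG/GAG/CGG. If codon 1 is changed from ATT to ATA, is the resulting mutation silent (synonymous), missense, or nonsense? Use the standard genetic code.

silent

Position 3 falls in codon 1: ATT → Ile.
After the substitution the codon is ATA → Ile.
Both encode Ile, so the change is synonymous.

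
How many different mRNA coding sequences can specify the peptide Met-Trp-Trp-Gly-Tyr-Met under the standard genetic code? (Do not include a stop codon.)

Met: 1 codon.
Trp: 1 codon.
Trp: 1 codon.
Gly: 4 codons.
Tyr: 2 codons.
Met: 1 codon.
1 × 1 × 1 × 4 × 2 × 1 = 8.

8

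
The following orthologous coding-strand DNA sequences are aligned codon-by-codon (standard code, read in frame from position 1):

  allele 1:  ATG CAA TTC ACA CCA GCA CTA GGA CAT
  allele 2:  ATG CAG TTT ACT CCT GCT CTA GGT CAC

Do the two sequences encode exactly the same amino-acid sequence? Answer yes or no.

Codon 1: ATG Met / ATG Met — identical.
Codon 2: CAA Gln / CAG Gln — synonymous.
Codon 3: TTC Phe / TTT Phe — synonymous.
Codon 4: ACA Thr / ACT Thr — synonymous.
Codon 5: CCA Pro / CCT Pro — synonymous.
Codon 6: GCA Ala / GCT Ala — synonymous.
Codon 7: CTA Leu / CTA Leu — identical.
Codon 8: GGA Gly / GGT Gly — synonymous.
Codon 9: CAT His / CAC His — synonymous.
Nonsynonymous differences: 0 → same protein.

yes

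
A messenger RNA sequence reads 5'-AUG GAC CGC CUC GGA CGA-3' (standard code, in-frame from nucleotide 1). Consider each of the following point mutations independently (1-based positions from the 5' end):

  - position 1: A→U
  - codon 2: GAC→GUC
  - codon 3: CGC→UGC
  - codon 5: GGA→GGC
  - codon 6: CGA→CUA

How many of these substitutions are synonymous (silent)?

Codon 1: AUG (Met) → UUG (Leu) — missense.
Codon 2: GAC (Asp) → GUC (Val) — missense.
Codon 3: CGC (Arg) → UGC (Cys) — missense.
Codon 5: GGA (Gly) → GGC (Gly) — synonymous.
Codon 6: CGA (Arg) → CUA (Leu) — missense.
Synonymous: 1 of 5.

1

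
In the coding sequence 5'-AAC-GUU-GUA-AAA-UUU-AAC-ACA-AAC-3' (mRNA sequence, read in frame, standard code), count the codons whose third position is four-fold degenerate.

Codon 1 AAC (Asn): third position 2-fold.
Codon 2 GUU (Val): third position 4-fold.
Codon 3 GUA (Val): third position 4-fold.
Codon 4 AAA (Lys): third position 2-fold.
Codon 5 UUU (Phe): third position 2-fold.
Codon 6 AAC (Asn): third position 2-fold.
Codon 7 ACA (Thr): third position 4-fold.
Codon 8 AAC (Asn): third position 2-fold.
Four-fold degenerate third positions: 3.

3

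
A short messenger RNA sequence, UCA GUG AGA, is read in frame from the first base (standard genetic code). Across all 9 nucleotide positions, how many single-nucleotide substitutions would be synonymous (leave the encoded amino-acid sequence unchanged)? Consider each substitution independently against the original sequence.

Codon 1 (UCA, Ser): 3 synonymous substitutions.
Codon 2 (GUG, Val): 3 synonymous substitutions.
Codon 3 (AGA, Arg): 2 synonymous substitutions.
Total: 3 + 3 + 2 = 8.

8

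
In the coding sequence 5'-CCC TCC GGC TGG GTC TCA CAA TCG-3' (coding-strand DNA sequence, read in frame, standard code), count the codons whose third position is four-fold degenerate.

Codon 1 CCC (Pro): third position 4-fold.
Codon 2 TCC (Ser): third position 4-fold.
Codon 3 GGC (Gly): third position 4-fold.
Codon 4 TGG (Trp): third position 1-fold.
Codon 5 GTC (Val): third position 4-fold.
Codon 6 TCA (Ser): third position 4-fold.
Codon 7 CAA (Gln): third position 2-fold.
Codon 8 TCG (Ser): third position 4-fold.
Four-fold degenerate third positions: 6.

6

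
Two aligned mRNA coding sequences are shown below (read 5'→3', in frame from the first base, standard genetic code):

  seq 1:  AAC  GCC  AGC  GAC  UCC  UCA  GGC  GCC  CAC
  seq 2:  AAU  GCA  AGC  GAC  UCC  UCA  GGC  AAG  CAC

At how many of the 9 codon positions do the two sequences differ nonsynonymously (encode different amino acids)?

Codon 1: AAC Asn / AAU Asn — synonymous.
Codon 2: GCC Ala / GCA Ala — synonymous.
Codon 3: AGC Ser / AGC Ser — identical.
Codon 4: GAC Asp / GAC Asp — identical.
Codon 5: UCC Ser / UCC Ser — identical.
Codon 6: UCA Ser / UCA Ser — identical.
Codon 7: GGC Gly / GGC Gly — identical.
Codon 8: GCC Ala / AAG Lys — nonsynonymous.
Codon 9: CAC His / CAC His — identical.
Nonsynonymous differences: 1.

1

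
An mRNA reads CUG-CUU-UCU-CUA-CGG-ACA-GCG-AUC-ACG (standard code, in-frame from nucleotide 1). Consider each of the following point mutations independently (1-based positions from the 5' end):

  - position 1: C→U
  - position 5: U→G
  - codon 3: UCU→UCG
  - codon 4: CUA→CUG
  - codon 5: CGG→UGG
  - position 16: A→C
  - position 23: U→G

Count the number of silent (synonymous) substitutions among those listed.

Codon 1: CUG (Leu) → UUG (Leu) — synonymous.
Codon 2: CUU (Leu) → CGU (Arg) — missense.
Codon 3: UCU (Ser) → UCG (Ser) — synonymous.
Codon 4: CUA (Leu) → CUG (Leu) — synonymous.
Codon 5: CGG (Arg) → UGG (Trp) — missense.
Codon 6: ACA (Thr) → CCA (Pro) — missense.
Codon 8: AUC (Ile) → AGC (Ser) — missense.
Synonymous: 3 of 7.

3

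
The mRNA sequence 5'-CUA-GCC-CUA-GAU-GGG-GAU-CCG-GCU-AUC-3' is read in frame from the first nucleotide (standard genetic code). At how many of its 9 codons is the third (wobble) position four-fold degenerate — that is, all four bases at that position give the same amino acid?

6

Codon 1 CUA (Leu): third position 4-fold.
Codon 2 GCC (Ala): third position 4-fold.
Codon 3 CUA (Leu): third position 4-fold.
Codon 4 GAU (Asp): third position 2-fold.
Codon 5 GGG (Gly): third position 4-fold.
Codon 6 GAU (Asp): third position 2-fold.
Codon 7 CCG (Pro): third position 4-fold.
Codon 8 GCU (Ala): third position 4-fold.
Codon 9 AUC (Ile): third position 3-fold.
Four-fold degenerate third positions: 6.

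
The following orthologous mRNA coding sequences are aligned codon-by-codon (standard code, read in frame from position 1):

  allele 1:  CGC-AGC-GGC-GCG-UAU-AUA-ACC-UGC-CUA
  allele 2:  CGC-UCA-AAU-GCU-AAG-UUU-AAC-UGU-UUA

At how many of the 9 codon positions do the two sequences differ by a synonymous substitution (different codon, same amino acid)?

Codon 1: CGC Arg / CGC Arg — identical.
Codon 2: AGC Ser / UCA Ser — synonymous.
Codon 3: GGC Gly / AAU Asn — nonsynonymous.
Codon 4: GCG Ala / GCU Ala — synonymous.
Codon 5: UAU Tyr / AAG Lys — nonsynonymous.
Codon 6: AUA Ile / UUU Phe — nonsynonymous.
Codon 7: ACC Thr / AAC Asn — nonsynonymous.
Codon 8: UGC Cys / UGU Cys — synonymous.
Codon 9: CUA Leu / UUA Leu — synonymous.
Synonymous differences: 4.

4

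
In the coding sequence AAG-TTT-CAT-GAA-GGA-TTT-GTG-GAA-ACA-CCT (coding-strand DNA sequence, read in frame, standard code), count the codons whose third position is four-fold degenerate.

Codon 1 AAG (Lys): third position 2-fold.
Codon 2 TTT (Phe): third position 2-fold.
Codon 3 CAT (His): third position 2-fold.
Codon 4 GAA (Glu): third position 2-fold.
Codon 5 GGA (Gly): third position 4-fold.
Codon 6 TTT (Phe): third position 2-fold.
Codon 7 GTG (Val): third position 4-fold.
Codon 8 GAA (Glu): third position 2-fold.
Codon 9 ACA (Thr): third position 4-fold.
Codon 10 CCT (Pro): third position 4-fold.
Four-fold degenerate third positions: 4.

4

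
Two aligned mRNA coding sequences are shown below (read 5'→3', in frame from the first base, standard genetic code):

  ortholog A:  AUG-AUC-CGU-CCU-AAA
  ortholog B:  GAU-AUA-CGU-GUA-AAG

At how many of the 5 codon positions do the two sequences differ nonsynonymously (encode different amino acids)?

Codon 1: AUG Met / GAU Asp — nonsynonymous.
Codon 2: AUC Ile / AUA Ile — synonymous.
Codon 3: CGU Arg / CGU Arg — identical.
Codon 4: CCU Pro / GUA Val — nonsynonymous.
Codon 5: AAA Lys / AAG Lys — synonymous.
Nonsynonymous differences: 2.

2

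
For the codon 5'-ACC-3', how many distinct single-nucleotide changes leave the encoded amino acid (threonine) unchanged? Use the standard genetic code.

3

Position 1: none → 0 synonymous.
Position 2: none → 0 synonymous.
Position 3: ACT, ACA, ACG → 3 synonymous.
Total: 0 + 0 + 3 = 3.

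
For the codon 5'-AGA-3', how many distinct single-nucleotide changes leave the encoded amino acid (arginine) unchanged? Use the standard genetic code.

Position 1: CGA → 1 synonymous.
Position 2: none → 0 synonymous.
Position 3: AGG → 1 synonymous.
Total: 1 + 0 + 1 = 2.

2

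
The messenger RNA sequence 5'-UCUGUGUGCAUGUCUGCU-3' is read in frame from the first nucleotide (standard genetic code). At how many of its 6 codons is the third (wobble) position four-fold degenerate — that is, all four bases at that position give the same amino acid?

Codon 1 UCU (Ser): third position 4-fold.
Codon 2 GUG (Val): third position 4-fold.
Codon 3 UGC (Cys): third position 2-fold.
Codon 4 AUG (Met): third position 1-fold.
Codon 5 UCU (Ser): third position 4-fold.
Codon 6 GCU (Ala): third position 4-fold.
Four-fold degenerate third positions: 4.

4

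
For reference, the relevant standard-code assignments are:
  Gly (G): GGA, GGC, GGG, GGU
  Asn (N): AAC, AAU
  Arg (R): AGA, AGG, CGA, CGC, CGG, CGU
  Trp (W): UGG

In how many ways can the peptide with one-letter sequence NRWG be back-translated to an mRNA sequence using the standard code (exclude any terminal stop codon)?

Asn: 2 codons.
Arg: 6 codons.
Trp: 1 codon.
Gly: 4 codons.
2 × 6 × 1 × 4 = 48.

48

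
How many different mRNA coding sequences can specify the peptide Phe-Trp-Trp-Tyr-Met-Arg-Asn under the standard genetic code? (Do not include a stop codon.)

Phe: 2 codons.
Trp: 1 codon.
Trp: 1 codon.
Tyr: 2 codons.
Met: 1 codon.
Arg: 6 codons.
Asn: 2 codons.
2 × 1 × 1 × 2 × 1 × 6 × 2 = 48.

48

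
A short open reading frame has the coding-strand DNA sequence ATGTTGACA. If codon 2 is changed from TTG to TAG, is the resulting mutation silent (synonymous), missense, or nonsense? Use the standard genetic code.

nonsense

Position 5 falls in codon 2: TTG → Leu.
After the substitution the codon is TAG → Stop.
The new codon is a stop codon, so this is a nonsense mutation.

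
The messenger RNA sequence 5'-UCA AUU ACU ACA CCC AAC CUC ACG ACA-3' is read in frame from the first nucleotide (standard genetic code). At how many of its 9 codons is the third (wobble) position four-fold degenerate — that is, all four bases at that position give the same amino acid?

Codon 1 UCA (Ser): third position 4-fold.
Codon 2 AUU (Ile): third position 3-fold.
Codon 3 ACU (Thr): third position 4-fold.
Codon 4 ACA (Thr): third position 4-fold.
Codon 5 CCC (Pro): third position 4-fold.
Codon 6 AAC (Asn): third position 2-fold.
Codon 7 CUC (Leu): third position 4-fold.
Codon 8 ACG (Thr): third position 4-fold.
Codon 9 ACA (Thr): third position 4-fold.
Four-fold degenerate third positions: 7.

7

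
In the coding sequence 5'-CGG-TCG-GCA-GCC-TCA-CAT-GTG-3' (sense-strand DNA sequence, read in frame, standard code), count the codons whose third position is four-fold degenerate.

6

Codon 1 CGG (Arg): third position 4-fold.
Codon 2 TCG (Ser): third position 4-fold.
Codon 3 GCA (Ala): third position 4-fold.
Codon 4 GCC (Ala): third position 4-fold.
Codon 5 TCA (Ser): third position 4-fold.
Codon 6 CAT (His): third position 2-fold.
Codon 7 GTG (Val): third position 4-fold.
Four-fold degenerate third positions: 6.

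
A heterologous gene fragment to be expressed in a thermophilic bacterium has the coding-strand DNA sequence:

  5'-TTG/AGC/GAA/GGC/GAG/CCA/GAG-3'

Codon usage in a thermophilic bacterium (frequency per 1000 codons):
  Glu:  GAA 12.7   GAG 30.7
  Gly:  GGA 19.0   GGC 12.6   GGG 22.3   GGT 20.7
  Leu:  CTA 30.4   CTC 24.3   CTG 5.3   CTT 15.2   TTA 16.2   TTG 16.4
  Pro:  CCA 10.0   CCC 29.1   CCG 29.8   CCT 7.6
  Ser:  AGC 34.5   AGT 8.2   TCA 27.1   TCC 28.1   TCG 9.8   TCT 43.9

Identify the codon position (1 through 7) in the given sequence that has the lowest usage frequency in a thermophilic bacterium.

6

Codon 1 TTG (Leu): 16.4 per 1000.
Codon 2 AGC (Ser): 34.5 per 1000.
Codon 3 GAA (Glu): 12.7 per 1000.
Codon 4 GGC (Gly): 12.6 per 1000.
Codon 5 GAG (Glu): 30.7 per 1000.
Codon 6 CCA (Pro): 10.0 per 1000.
Codon 7 GAG (Glu): 30.7 per 1000.
Lowest frequency is 10.0 at codon 6.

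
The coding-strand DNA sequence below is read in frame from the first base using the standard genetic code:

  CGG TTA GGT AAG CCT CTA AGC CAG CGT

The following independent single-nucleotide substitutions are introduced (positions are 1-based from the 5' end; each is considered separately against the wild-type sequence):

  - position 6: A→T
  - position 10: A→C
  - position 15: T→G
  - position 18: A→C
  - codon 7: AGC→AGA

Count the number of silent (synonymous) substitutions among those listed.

Codon 2: TTA (Leu) → TTT (Phe) — missense.
Codon 4: AAG (Lys) → CAG (Gln) — missense.
Codon 5: CCT (Pro) → CCG (Pro) — synonymous.
Codon 6: CTA (Leu) → CTC (Leu) — synonymous.
Codon 7: AGC (Ser) → AGA (Arg) — missense.
Synonymous: 2 of 5.

2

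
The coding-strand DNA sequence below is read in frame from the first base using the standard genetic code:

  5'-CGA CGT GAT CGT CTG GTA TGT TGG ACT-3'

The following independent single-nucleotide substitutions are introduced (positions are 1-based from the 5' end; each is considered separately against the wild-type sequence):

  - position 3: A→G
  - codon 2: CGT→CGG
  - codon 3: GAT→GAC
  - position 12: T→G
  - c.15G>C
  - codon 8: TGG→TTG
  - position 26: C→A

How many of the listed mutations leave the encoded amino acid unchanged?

5

Codon 1: CGA (Arg) → CGG (Arg) — synonymous.
Codon 2: CGT (Arg) → CGG (Arg) — synonymous.
Codon 3: GAT (Asp) → GAC (Asp) — synonymous.
Codon 4: CGT (Arg) → CGG (Arg) — synonymous.
Codon 5: CTG (Leu) → CTC (Leu) — synonymous.
Codon 8: TGG (Trp) → TTG (Leu) — missense.
Codon 9: ACT (Thr) → AAT (Asn) — missense.
Synonymous: 5 of 7.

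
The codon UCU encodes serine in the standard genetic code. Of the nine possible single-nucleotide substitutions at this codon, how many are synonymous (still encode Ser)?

Position 1: none → 0 synonymous.
Position 2: none → 0 synonymous.
Position 3: UCC, UCA, UCG → 3 synonymous.
Total: 0 + 0 + 3 = 3.

3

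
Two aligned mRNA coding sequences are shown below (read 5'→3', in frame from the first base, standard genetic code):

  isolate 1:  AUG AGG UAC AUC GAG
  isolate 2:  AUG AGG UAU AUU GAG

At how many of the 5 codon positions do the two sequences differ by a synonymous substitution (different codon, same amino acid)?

Codon 1: AUG Met / AUG Met — identical.
Codon 2: AGG Arg / AGG Arg — identical.
Codon 3: UAC Tyr / UAU Tyr — synonymous.
Codon 4: AUC Ile / AUU Ile — synonymous.
Codon 5: GAG Glu / GAG Glu — identical.
Synonymous differences: 2.

2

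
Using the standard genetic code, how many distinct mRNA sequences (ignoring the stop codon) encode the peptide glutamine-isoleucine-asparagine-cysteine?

Gln: 2 codons.
Ile: 3 codons.
Asn: 2 codons.
Cys: 2 codons.
2 × 3 × 2 × 2 = 24.

24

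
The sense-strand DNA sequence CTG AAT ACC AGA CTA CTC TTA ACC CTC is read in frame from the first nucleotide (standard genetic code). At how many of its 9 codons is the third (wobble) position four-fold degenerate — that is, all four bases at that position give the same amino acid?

Codon 1 CTG (Leu): third position 4-fold.
Codon 2 AAT (Asn): third position 2-fold.
Codon 3 ACC (Thr): third position 4-fold.
Codon 4 AGA (Arg): third position 2-fold.
Codon 5 CTA (Leu): third position 4-fold.
Codon 6 CTC (Leu): third position 4-fold.
Codon 7 TTA (Leu): third position 2-fold.
Codon 8 ACC (Thr): third position 4-fold.
Codon 9 CTC (Leu): third position 4-fold.
Four-fold degenerate third positions: 6.

6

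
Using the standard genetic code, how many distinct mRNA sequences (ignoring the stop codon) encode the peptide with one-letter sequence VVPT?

256

Val: 4 codons.
Val: 4 codons.
Pro: 4 codons.
Thr: 4 codons.
4 × 4 × 4 × 4 = 256.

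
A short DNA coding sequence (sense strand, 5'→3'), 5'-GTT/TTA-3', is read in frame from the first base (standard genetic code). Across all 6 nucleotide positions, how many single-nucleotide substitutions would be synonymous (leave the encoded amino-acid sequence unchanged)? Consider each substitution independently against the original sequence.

Codon 1 (GTT, Val): 3 synonymous substitutions.
Codon 2 (TTA, Leu): 2 synonymous substitutions.
Total: 3 + 2 = 5.

5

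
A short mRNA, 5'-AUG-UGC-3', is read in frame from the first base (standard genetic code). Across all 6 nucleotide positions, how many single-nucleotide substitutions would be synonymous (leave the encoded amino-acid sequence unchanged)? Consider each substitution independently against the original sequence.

Codon 1 (AUG, Met): 0 synonymous substitutions.
Codon 2 (UGC, Cys): 1 synonymous substitution.
Total: 0 + 1 = 1.

1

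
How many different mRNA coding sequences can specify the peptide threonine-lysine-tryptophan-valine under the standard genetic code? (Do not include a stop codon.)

Thr: 4 codons.
Lys: 2 codons.
Trp: 1 codon.
Val: 4 codons.
4 × 2 × 1 × 4 = 32.

32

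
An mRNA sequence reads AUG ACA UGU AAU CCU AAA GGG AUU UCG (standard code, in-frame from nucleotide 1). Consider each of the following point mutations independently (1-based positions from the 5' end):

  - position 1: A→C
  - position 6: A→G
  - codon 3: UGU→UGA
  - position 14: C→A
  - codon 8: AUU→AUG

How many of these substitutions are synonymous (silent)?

1

Codon 1: AUG (Met) → CUG (Leu) — missense.
Codon 2: ACA (Thr) → ACG (Thr) — synonymous.
Codon 3: UGU (Cys) → UGA (Stop) — nonsense.
Codon 5: CCU (Pro) → CAU (His) — missense.
Codon 8: AUU (Ile) → AUG (Met) — missense.
Synonymous: 1 of 5.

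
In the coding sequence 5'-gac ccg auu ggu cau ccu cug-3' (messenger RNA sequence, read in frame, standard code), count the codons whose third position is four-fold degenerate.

4

Codon 1 GAC (Asp): third position 2-fold.
Codon 2 CCG (Pro): third position 4-fold.
Codon 3 AUU (Ile): third position 3-fold.
Codon 4 GGU (Gly): third position 4-fold.
Codon 5 CAU (His): third position 2-fold.
Codon 6 CCU (Pro): third position 4-fold.
Codon 7 CUG (Leu): third position 4-fold.
Four-fold degenerate third positions: 4.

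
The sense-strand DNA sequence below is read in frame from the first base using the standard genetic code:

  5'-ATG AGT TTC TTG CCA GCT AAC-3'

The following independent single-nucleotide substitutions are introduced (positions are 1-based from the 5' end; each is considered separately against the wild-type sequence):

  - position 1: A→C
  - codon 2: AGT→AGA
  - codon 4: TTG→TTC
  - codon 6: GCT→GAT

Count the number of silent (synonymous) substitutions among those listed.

0

Codon 1: ATG (Met) → CTG (Leu) — missense.
Codon 2: AGT (Ser) → AGA (Arg) — missense.
Codon 4: TTG (Leu) → TTC (Phe) — missense.
Codon 6: GCT (Ala) → GAT (Asp) — missense.
Synonymous: 0 of 4.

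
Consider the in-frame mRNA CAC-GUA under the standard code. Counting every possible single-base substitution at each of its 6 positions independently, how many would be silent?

Codon 1 (CAC, His): 1 synonymous substitution.
Codon 2 (GUA, Val): 3 synonymous substitutions.
Total: 1 + 3 = 4.

4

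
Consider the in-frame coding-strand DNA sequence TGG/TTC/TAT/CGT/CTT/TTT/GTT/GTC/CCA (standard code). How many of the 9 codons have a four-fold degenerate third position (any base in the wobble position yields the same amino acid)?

Codon 1 TGG (Trp): third position 1-fold.
Codon 2 TTC (Phe): third position 2-fold.
Codon 3 TAT (Tyr): third position 2-fold.
Codon 4 CGT (Arg): third position 4-fold.
Codon 5 CTT (Leu): third position 4-fold.
Codon 6 TTT (Phe): third position 2-fold.
Codon 7 GTT (Val): third position 4-fold.
Codon 8 GTC (Val): third position 4-fold.
Codon 9 CCA (Pro): third position 4-fold.
Four-fold degenerate third positions: 5.

5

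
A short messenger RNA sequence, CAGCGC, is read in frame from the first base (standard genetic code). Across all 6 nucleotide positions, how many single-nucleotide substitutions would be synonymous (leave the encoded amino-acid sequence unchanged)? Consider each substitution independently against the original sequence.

4

Codon 1 (CAG, Gln): 1 synonymous substitution.
Codon 2 (CGC, Arg): 3 synonymous substitutions.
Total: 1 + 3 = 4.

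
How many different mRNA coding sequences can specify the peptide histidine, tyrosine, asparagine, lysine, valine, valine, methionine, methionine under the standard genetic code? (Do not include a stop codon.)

His: 2 codons.
Tyr: 2 codons.
Asn: 2 codons.
Lys: 2 codons.
Val: 4 codons.
Val: 4 codons.
Met: 1 codon.
Met: 1 codon.
2 × 2 × 2 × 2 × 4 × 4 × 1 × 1 = 256.

256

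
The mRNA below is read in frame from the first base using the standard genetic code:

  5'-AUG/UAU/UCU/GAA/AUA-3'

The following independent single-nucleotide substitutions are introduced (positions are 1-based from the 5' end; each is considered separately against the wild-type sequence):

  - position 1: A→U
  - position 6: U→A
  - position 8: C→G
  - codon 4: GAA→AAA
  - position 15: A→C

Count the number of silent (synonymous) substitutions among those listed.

Codon 1: AUG (Met) → UUG (Leu) — missense.
Codon 2: UAU (Tyr) → UAA (Stop) — nonsense.
Codon 3: UCU (Ser) → UGU (Cys) — missense.
Codon 4: GAA (Glu) → AAA (Lys) — missense.
Codon 5: AUA (Ile) → AUC (Ile) — synonymous.
Synonymous: 1 of 5.

1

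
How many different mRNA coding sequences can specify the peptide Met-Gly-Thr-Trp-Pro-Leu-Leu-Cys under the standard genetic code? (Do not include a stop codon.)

Met: 1 codon.
Gly: 4 codons.
Thr: 4 codons.
Trp: 1 codon.
Pro: 4 codons.
Leu: 6 codons.
Leu: 6 codons.
Cys: 2 codons.
1 × 4 × 4 × 1 × 4 × 6 × 6 × 2 = 4608.

4608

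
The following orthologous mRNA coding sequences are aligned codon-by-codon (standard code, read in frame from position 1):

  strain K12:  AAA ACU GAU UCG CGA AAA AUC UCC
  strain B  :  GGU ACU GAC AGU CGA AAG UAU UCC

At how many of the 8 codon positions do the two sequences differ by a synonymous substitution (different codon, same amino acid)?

Codon 1: AAA Lys / GGU Gly — nonsynonymous.
Codon 2: ACU Thr / ACU Thr — identical.
Codon 3: GAU Asp / GAC Asp — synonymous.
Codon 4: UCG Ser / AGU Ser — synonymous.
Codon 5: CGA Arg / CGA Arg — identical.
Codon 6: AAA Lys / AAG Lys — synonymous.
Codon 7: AUC Ile / UAU Tyr — nonsynonymous.
Codon 8: UCC Ser / UCC Ser — identical.
Synonymous differences: 3.

3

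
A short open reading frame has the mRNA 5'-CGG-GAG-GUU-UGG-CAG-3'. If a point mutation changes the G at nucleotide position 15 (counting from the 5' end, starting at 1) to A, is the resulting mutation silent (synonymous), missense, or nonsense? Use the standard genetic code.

silent

Position 15 falls in codon 5: CAG → Gln.
After the substitution the codon is CAA → Gln.
Both encode Gln, so the change is synonymous.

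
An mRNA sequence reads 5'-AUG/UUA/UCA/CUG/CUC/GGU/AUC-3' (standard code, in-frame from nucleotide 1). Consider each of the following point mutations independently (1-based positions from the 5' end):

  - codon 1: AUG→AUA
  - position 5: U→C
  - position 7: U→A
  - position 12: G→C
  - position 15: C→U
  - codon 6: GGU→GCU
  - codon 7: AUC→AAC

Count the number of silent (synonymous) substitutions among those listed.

2

Codon 1: AUG (Met) → AUA (Ile) — missense.
Codon 2: UUA (Leu) → UCA (Ser) — missense.
Codon 3: UCA (Ser) → ACA (Thr) — missense.
Codon 4: CUG (Leu) → CUC (Leu) — synonymous.
Codon 5: CUC (Leu) → CUU (Leu) — synonymous.
Codon 6: GGU (Gly) → GCU (Ala) — missense.
Codon 7: AUC (Ile) → AAC (Asn) — missense.
Synonymous: 2 of 7.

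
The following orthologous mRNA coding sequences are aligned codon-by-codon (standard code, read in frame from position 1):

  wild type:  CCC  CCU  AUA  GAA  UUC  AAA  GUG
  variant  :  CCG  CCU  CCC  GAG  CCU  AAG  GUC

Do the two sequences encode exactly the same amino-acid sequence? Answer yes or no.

Codon 1: CCC Pro / CCG Pro — synonymous.
Codon 2: CCU Pro / CCU Pro — identical.
Codon 3: AUA Ile / CCC Pro — nonsynonymous.
Codon 4: GAA Glu / GAG Glu — synonymous.
Codon 5: UUC Phe / CCU Pro — nonsynonymous.
Codon 6: AAA Lys / AAG Lys — synonymous.
Codon 7: GUG Val / GUC Val — synonymous.
Nonsynonymous differences: 2 → different protein.

no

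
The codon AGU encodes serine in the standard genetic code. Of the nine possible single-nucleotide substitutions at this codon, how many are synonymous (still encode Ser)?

Position 1: none → 0 synonymous.
Position 2: none → 0 synonymous.
Position 3: AGC → 1 synonymous.
Total: 0 + 0 + 1 = 1.

1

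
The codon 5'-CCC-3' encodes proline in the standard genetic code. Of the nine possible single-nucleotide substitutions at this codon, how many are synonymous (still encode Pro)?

Position 1: none → 0 synonymous.
Position 2: none → 0 synonymous.
Position 3: CCU, CCA, CCG → 3 synonymous.
Total: 0 + 0 + 3 = 3.

3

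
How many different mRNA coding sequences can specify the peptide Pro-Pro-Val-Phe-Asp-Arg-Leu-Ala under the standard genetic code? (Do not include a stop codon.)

36864

Pro: 4 codons.
Pro: 4 codons.
Val: 4 codons.
Phe: 2 codons.
Asp: 2 codons.
Arg: 6 codons.
Leu: 6 codons.
Ala: 4 codons.
4 × 4 × 4 × 2 × 2 × 6 × 6 × 4 = 36864.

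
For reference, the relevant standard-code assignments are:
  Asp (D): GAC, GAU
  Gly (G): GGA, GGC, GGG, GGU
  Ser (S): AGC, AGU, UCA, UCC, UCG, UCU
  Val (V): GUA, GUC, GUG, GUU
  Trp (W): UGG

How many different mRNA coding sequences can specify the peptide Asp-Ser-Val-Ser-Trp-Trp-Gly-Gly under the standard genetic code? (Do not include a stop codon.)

4608

Asp: 2 codons.
Ser: 6 codons.
Val: 4 codons.
Ser: 6 codons.
Trp: 1 codon.
Trp: 1 codon.
Gly: 4 codons.
Gly: 4 codons.
2 × 6 × 4 × 6 × 1 × 1 × 4 × 4 = 4608.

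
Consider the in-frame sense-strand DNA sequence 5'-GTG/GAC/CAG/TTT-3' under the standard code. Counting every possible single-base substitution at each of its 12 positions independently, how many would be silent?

6

Codon 1 (GTG, Val): 3 synonymous substitutions.
Codon 2 (GAC, Asp): 1 synonymous substitution.
Codon 3 (CAG, Gln): 1 synonymous substitution.
Codon 4 (TTT, Phe): 1 synonymous substitution.
Total: 3 + 1 + 1 + 1 = 6.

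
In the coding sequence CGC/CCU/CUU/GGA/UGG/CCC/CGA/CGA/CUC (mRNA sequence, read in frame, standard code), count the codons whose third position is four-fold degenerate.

Codon 1 CGC (Arg): third position 4-fold.
Codon 2 CCU (Pro): third position 4-fold.
Codon 3 CUU (Leu): third position 4-fold.
Codon 4 GGA (Gly): third position 4-fold.
Codon 5 UGG (Trp): third position 1-fold.
Codon 6 CCC (Pro): third position 4-fold.
Codon 7 CGA (Arg): third position 4-fold.
Codon 8 CGA (Arg): third position 4-fold.
Codon 9 CUC (Leu): third position 4-fold.
Four-fold degenerate third positions: 8.

8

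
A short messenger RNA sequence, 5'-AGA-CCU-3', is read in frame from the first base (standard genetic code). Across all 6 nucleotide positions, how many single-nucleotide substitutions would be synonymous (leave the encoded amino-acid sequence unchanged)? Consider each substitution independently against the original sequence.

5

Codon 1 (AGA, Arg): 2 synonymous substitutions.
Codon 2 (CCU, Pro): 3 synonymous substitutions.
Total: 2 + 3 = 5.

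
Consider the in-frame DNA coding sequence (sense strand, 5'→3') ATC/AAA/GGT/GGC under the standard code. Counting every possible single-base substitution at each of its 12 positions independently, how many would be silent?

9

Codon 1 (ATC, Ile): 2 synonymous substitutions.
Codon 2 (AAA, Lys): 1 synonymous substitution.
Codon 3 (GGT, Gly): 3 synonymous substitutions.
Codon 4 (GGC, Gly): 3 synonymous substitutions.
Total: 2 + 1 + 3 + 3 = 9.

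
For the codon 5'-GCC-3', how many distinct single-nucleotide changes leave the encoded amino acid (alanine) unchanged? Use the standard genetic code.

Position 1: none → 0 synonymous.
Position 2: none → 0 synonymous.
Position 3: GCT, GCA, GCG → 3 synonymous.
Total: 0 + 0 + 3 = 3.

3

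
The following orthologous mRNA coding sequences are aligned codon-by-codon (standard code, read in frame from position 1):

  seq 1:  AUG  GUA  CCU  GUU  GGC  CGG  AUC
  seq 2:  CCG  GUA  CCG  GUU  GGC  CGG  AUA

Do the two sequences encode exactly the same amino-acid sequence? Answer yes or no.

no

Codon 1: AUG Met / CCG Pro — nonsynonymous.
Codon 2: GUA Val / GUA Val — identical.
Codon 3: CCU Pro / CCG Pro — synonymous.
Codon 4: GUU Val / GUU Val — identical.
Codon 5: GGC Gly / GGC Gly — identical.
Codon 6: CGG Arg / CGG Arg — identical.
Codon 7: AUC Ile / AUA Ile — synonymous.
Nonsynonymous differences: 1 → different protein.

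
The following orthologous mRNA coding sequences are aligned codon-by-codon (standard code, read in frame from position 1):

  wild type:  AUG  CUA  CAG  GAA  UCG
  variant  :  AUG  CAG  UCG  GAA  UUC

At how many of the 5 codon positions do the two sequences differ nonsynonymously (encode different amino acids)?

3

Codon 1: AUG Met / AUG Met — identical.
Codon 2: CUA Leu / CAG Gln — nonsynonymous.
Codon 3: CAG Gln / UCG Ser — nonsynonymous.
Codon 4: GAA Glu / GAA Glu — identical.
Codon 5: UCG Ser / UUC Phe — nonsynonymous.
Nonsynonymous differences: 3.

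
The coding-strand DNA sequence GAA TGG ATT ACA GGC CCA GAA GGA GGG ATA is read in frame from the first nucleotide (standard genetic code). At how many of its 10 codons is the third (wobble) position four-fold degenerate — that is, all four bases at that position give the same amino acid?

Codon 1 GAA (Glu): third position 2-fold.
Codon 2 TGG (Trp): third position 1-fold.
Codon 3 ATT (Ile): third position 3-fold.
Codon 4 ACA (Thr): third position 4-fold.
Codon 5 GGC (Gly): third position 4-fold.
Codon 6 CCA (Pro): third position 4-fold.
Codon 7 GAA (Glu): third position 2-fold.
Codon 8 GGA (Gly): third position 4-fold.
Codon 9 GGG (Gly): third position 4-fold.
Codon 10 ATA (Ile): third position 3-fold.
Four-fold degenerate third positions: 5.

5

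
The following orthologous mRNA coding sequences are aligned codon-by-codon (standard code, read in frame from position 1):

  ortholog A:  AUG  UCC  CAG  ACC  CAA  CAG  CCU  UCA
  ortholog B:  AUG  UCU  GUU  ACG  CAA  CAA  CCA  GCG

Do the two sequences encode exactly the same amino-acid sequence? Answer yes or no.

Codon 1: AUG Met / AUG Met — identical.
Codon 2: UCC Ser / UCU Ser — synonymous.
Codon 3: CAG Gln / GUU Val — nonsynonymous.
Codon 4: ACC Thr / ACG Thr — synonymous.
Codon 5: CAA Gln / CAA Gln — identical.
Codon 6: CAG Gln / CAA Gln — synonymous.
Codon 7: CCU Pro / CCA Pro — synonymous.
Codon 8: UCA Ser / GCG Ala — nonsynonymous.
Nonsynonymous differences: 2 → different protein.

no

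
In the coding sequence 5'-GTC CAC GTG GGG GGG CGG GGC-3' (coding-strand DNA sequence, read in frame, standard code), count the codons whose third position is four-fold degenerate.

6

Codon 1 GTC (Val): third position 4-fold.
Codon 2 CAC (His): third position 2-fold.
Codon 3 GTG (Val): third position 4-fold.
Codon 4 GGG (Gly): third position 4-fold.
Codon 5 GGG (Gly): third position 4-fold.
Codon 6 CGG (Arg): third position 4-fold.
Codon 7 GGC (Gly): third position 4-fold.
Four-fold degenerate third positions: 6.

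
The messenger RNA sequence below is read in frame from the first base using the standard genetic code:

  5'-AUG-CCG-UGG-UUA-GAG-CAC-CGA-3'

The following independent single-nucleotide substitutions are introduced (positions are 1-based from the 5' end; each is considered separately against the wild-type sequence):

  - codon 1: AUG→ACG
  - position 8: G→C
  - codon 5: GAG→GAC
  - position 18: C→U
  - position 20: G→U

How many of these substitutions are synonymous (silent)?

1

Codon 1: AUG (Met) → ACG (Thr) — missense.
Codon 3: UGG (Trp) → UCG (Ser) — missense.
Codon 5: GAG (Glu) → GAC (Asp) — missense.
Codon 6: CAC (His) → CAU (His) — synonymous.
Codon 7: CGA (Arg) → CUA (Leu) — missense.
Synonymous: 1 of 5.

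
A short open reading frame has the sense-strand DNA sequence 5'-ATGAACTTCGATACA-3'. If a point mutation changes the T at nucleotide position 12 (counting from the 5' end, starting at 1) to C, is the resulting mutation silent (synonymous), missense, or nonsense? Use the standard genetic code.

silent

Position 12 falls in codon 4: GAT → Asp.
After the substitution the codon is GAC → Asp.
Both encode Asp, so the change is synonymous.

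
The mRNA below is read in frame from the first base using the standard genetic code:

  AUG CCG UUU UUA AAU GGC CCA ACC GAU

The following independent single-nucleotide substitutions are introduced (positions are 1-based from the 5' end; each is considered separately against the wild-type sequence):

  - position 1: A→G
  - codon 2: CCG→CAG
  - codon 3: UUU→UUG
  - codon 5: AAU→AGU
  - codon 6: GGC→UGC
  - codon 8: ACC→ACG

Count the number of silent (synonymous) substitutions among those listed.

Codon 1: AUG (Met) → GUG (Val) — missense.
Codon 2: CCG (Pro) → CAG (Gln) — missense.
Codon 3: UUU (Phe) → UUG (Leu) — missense.
Codon 5: AAU (Asn) → AGU (Ser) — missense.
Codon 6: GGC (Gly) → UGC (Cys) — missense.
Codon 8: ACC (Thr) → ACG (Thr) — synonymous.
Synonymous: 1 of 6.

1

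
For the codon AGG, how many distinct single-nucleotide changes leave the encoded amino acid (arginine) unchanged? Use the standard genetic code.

Position 1: CGG → 1 synonymous.
Position 2: none → 0 synonymous.
Position 3: AGA → 1 synonymous.
Total: 1 + 0 + 1 = 2.

2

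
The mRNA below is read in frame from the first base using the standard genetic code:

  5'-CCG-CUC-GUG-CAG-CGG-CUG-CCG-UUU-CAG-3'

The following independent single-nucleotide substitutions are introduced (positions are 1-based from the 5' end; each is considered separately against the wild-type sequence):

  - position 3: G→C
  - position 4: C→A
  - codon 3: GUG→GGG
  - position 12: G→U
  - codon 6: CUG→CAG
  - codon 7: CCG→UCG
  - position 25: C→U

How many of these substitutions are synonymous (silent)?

1

Codon 1: CCG (Pro) → CCC (Pro) — synonymous.
Codon 2: CUC (Leu) → AUC (Ile) — missense.
Codon 3: GUG (Val) → GGG (Gly) — missense.
Codon 4: CAG (Gln) → CAU (His) — missense.
Codon 6: CUG (Leu) → CAG (Gln) — missense.
Codon 7: CCG (Pro) → UCG (Ser) — missense.
Codon 9: CAG (Gln) → UAG (Stop) — nonsense.
Synonymous: 1 of 7.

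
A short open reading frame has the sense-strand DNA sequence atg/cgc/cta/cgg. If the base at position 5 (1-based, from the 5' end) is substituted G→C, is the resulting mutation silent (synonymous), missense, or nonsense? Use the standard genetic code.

missense

Position 5 falls in codon 2: CGC → Arg.
After the substitution the codon is CCC → Pro.
Arg ≠ Pro, so this is a missense mutation.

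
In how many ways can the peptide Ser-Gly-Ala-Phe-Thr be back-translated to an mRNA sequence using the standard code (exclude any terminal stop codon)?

768

Ser: 6 codons.
Gly: 4 codons.
Ala: 4 codons.
Phe: 2 codons.
Thr: 4 codons.
6 × 4 × 4 × 2 × 4 = 768.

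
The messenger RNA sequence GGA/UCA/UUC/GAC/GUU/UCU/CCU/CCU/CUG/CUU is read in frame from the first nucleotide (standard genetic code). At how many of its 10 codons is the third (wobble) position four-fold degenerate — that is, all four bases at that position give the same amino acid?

Codon 1 GGA (Gly): third position 4-fold.
Codon 2 UCA (Ser): third position 4-fold.
Codon 3 UUC (Phe): third position 2-fold.
Codon 4 GAC (Asp): third position 2-fold.
Codon 5 GUU (Val): third position 4-fold.
Codon 6 UCU (Ser): third position 4-fold.
Codon 7 CCU (Pro): third position 4-fold.
Codon 8 CCU (Pro): third position 4-fold.
Codon 9 CUG (Leu): third position 4-fold.
Codon 10 CUU (Leu): third position 4-fold.
Four-fold degenerate third positions: 8.

8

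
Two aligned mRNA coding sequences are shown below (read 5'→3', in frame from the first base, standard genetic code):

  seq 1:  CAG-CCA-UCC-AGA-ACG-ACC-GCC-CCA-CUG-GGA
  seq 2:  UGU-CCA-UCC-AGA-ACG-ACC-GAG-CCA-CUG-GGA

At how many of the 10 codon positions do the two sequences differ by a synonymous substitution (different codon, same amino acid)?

Codon 1: CAG Gln / UGU Cys — nonsynonymous.
Codon 2: CCA Pro / CCA Pro — identical.
Codon 3: UCC Ser / UCC Ser — identical.
Codon 4: AGA Arg / AGA Arg — identical.
Codon 5: ACG Thr / ACG Thr — identical.
Codon 6: ACC Thr / ACC Thr — identical.
Codon 7: GCC Ala / GAG Glu — nonsynonymous.
Codon 8: CCA Pro / CCA Pro — identical.
Codon 9: CUG Leu / CUG Leu — identical.
Codon 10: GGA Gly / GGA Gly — identical.
Synonymous differences: 0.

0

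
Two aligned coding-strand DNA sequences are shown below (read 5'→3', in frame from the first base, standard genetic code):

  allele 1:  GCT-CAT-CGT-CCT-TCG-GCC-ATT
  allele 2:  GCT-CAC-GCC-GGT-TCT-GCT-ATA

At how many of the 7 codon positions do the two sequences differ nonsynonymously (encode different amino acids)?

Codon 1: GCT Ala / GCT Ala — identical.
Codon 2: CAT His / CAC His — synonymous.
Codon 3: CGT Arg / GCC Ala — nonsynonymous.
Codon 4: CCT Pro / GGT Gly — nonsynonymous.
Codon 5: TCG Ser / TCT Ser — synonymous.
Codon 6: GCC Ala / GCT Ala — synonymous.
Codon 7: ATT Ile / ATA Ile — synonymous.
Nonsynonymous differences: 2.

2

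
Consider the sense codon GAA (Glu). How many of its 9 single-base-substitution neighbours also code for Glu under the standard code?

Position 1: none → 0 synonymous.
Position 2: none → 0 synonymous.
Position 3: GAG → 1 synonymous.
Total: 0 + 0 + 1 = 1.

1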